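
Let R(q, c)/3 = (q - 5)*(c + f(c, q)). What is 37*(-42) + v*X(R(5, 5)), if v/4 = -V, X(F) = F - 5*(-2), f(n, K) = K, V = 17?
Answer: -2234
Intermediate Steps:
R(q, c) = 3*(-5 + q)*(c + q) (R(q, c) = 3*((q - 5)*(c + q)) = 3*((-5 + q)*(c + q)) = 3*(-5 + q)*(c + q))
X(F) = 10 + F (X(F) = F + 10 = 10 + F)
v = -68 (v = 4*(-1*17) = 4*(-17) = -68)
37*(-42) + v*X(R(5, 5)) = 37*(-42) - 68*(10 + (-15*5 - 15*5 + 3*5**2 + 3*5*5)) = -1554 - 68*(10 + (-75 - 75 + 3*25 + 75)) = -1554 - 68*(10 + (-75 - 75 + 75 + 75)) = -1554 - 68*(10 + 0) = -1554 - 68*10 = -1554 - 680 = -2234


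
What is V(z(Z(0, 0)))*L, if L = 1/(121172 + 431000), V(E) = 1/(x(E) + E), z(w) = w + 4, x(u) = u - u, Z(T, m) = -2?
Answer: 1/1104344 ≈ 9.0551e-7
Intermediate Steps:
x(u) = 0
z(w) = 4 + w
V(E) = 1/E (V(E) = 1/(0 + E) = 1/E)
L = 1/552172 ≈ 1.8110e-6
V(z(Z(0, 0)))*L = (1/552172)/(4 - 2) = (1/552172)/2 = (½)*(1/552172) = 1/1104344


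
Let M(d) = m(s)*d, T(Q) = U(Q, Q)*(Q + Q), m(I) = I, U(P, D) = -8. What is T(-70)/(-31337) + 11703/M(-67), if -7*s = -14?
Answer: -366886991/4199158 ≈ -87.372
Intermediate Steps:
s = 2 (s = -1/7*(-14) = 2)
T(Q) = -16*Q (T(Q) = -8*(Q + Q) = -16*Q)
M(d) = 2*d
T(-70)/(-31337) + 11703/M(-67) = -16*(-70)/(-31337) + 11703/((2*(-67))) = 1120*(-1/31337) + 11703/(-134) = -1120/31337 + 11703*(-1/134) = -1120/31337 - 11703/134 = -366886991/4199158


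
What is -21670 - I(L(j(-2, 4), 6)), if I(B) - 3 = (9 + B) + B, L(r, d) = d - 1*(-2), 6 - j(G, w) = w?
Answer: -21698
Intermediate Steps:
j(G, w) = 6 - w
L(r, d) = 2 + d (L(r, d) = d + 2 = 2 + d)
I(B) = 12 + 2*B (I(B) = 3 + ((9 + B) + B) = 3 + (9 + 2*B) = 12 + 2*B)
-21670 - I(L(j(-2, 4), 6)) = -21670 - (12 + 2*(2 + 6)) = -21670 - (12 + 2*8) = -21670 - (12 + 16) = -21670 - 1*28 = -21670 - 28 = -21698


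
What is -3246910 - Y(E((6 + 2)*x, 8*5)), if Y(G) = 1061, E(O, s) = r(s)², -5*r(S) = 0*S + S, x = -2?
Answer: -3247971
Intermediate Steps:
r(S) = -S/5 (r(S) = -(0*S + S)/5 = -(0 + S)/5 = -S/5)
E(O, s) = s²/25 (E(O, s) = (-s/5)² = s²/25)
-3246910 - Y(E((6 + 2)*x, 8*5)) = -3246910 - 1*1061 = -3246910 - 1061 = -3247971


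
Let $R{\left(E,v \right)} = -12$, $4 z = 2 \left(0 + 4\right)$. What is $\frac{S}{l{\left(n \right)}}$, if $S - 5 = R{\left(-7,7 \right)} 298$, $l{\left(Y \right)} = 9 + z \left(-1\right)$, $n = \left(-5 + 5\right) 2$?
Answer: $- \frac{3571}{7} \approx -510.14$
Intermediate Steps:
$z = 2$ ($z = \frac{2 \left(0 + 4\right)}{4} = \frac{2 \cdot 4}{4} = \frac{1}{4} \cdot 8 = 2$)
$n = 0$ ($n = 0 \cdot 2 = 0$)
$l{\left(Y \right)} = 7$ ($l{\left(Y \right)} = 9 + 2 \left(-1\right) = 9 - 2 = 7$)
$S = -3571$ ($S = 5 - 3576 = -3571$)
$\frac{S}{l{\left(n \right)}} = - \frac{3571}{7}$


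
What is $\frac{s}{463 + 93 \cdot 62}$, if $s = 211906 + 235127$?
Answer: $\frac{447033}{6229} \approx 71.766$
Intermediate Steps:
$s = 447033$
$\frac{s}{463 + 93 \cdot 62} = \frac{447033}{463 + 93 \cdot 62} = \frac{447033}{463 + 5766} = \frac{447033}{6229}$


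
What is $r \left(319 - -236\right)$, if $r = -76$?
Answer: $-42180$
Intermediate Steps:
$r \left(319 - -236\right) = - 76 \left(319 - -236\right) = - 76 \left(319 + 236\right) = \left(-76\right) 555 = -42180$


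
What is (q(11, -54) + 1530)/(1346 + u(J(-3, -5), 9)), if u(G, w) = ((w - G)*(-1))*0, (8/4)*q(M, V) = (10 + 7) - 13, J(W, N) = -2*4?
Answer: 766/673 ≈ 1.1382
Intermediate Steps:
J(W, N) = -8
q(M, V) = 2 (q(M, V) = ((10 + 7) - 13)/2 = (17 - 13)/2 = (1/2)*4 = 2)
u(G, w) = 0 (u(G, w) = (G - w)*0 = 0)
(q(11, -54) + 1530)/(1346 + u(J(-3, -5), 9)) = (2 + 1530)/(1346 + 0) = 1532/1346 = 1532*(1/1346) = 766/673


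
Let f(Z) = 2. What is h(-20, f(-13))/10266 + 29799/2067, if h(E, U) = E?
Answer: 50979199/3536637 ≈ 14.415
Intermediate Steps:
h(-20, f(-13))/10266 + 29799/2067 = -20/10266 + 29799/2067 = -20*1/10266 + 29799*(1/2067) = -10/5133 + 9933/689 = 50979199/3536637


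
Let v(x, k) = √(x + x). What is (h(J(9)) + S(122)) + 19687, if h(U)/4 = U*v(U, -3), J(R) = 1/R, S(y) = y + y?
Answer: 19931 + 4*√2/27 ≈ 19931.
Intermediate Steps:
S(y) = 2*y
v(x, k) = √2*√x (v(x, k) = √(2*x) = √2*√x)
h(U) = 4*√2*U^(3/2) (h(U) = 4*(U*(√2*√U)) = 4*(√2*U^(3/2)) = 4*√2*U^(3/2))
(h(J(9)) + S(122)) + 19687 = (4*√2*(1/9)^(3/2) + 2*122) + 19687 = (4*√2*(⅑)^(3/2) + 244) + 19687 = (4*√2*(1/27) + 244) + 19687 = (4*√2/27 + 244) + 19687 = (244 + 4*√2/27) + 19687 = 19931 + 4*√2/27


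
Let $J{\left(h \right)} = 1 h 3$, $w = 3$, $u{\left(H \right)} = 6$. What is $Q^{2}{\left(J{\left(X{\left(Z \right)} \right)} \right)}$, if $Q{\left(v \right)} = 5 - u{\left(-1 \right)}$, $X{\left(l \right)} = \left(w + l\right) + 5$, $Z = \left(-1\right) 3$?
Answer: $1$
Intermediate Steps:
$Z = -3$
$X{\left(l \right)} = 8 + l$ ($X{\left(l \right)} = \left(3 + l\right) + 5 = 8 + l$)
$J{\left(h \right)} = 3 h$ ($J{\left(h \right)} = h 3 = 3 h$)
$Q{\left(v \right)} = -1$ ($Q{\left(v \right)} = 5 - 6 = -1$)
$Q^{2}{\left(J{\left(X{\left(Z \right)} \right)} \right)} = \left(-1\right)^{2} = 1$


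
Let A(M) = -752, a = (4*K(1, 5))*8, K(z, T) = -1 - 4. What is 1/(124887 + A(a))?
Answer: 1/124135 ≈ 8.0558e-6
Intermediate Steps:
K(z, T) = -5
a = -160 (a = (4*(-5))*8 = -20*8 = -160)
1/(124887 + A(a)) = 1/(124887 - 752) = 1/124135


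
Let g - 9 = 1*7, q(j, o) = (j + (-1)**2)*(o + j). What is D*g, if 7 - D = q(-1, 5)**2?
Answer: 112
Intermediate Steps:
q(j, o) = (1 + j)*(j + o) (q(j, o) = (j + 1)*(j + o) = (1 + j)*(j + o))
D = 7 (D = 7 - (-1 + 5 + (-1)**2 - 1*5)**2 = 7 - (-1 + 5 + 1 - 5)**2 = 7 - 1*0**2 = 7 - 1*0 = 7 + 0 = 7)
g = 16 (g = 9 + 1*7 = 9 + 7 = 16)
D*g = 7*16 = 112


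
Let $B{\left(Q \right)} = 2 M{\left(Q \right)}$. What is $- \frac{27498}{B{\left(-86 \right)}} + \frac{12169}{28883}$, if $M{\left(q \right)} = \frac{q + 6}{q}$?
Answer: $- \frac{17075345021}{1155320} \approx -14780.0$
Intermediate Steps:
$M{\left(q \right)} = \frac{6 + q}{q}$
$B{\left(Q \right)} = \frac{2 \left(6 + Q\right)}{Q}$ ($B{\left(Q \right)} = 2 \frac{6 + Q}{Q} = \frac{2 \left(6 + Q\right)}{Q}$)
$- \frac{27498}{B{\left(-86 \right)}} + \frac{12169}{28883} = - \frac{27498}{2 + \frac{12}{-86}} + \frac{12169}{28883} = - \frac{27498}{2 + 12 \left(- \frac{1}{86}\right)} + 12169 \cdot \frac{1}{28883} = - \frac{27498}{2 - \frac{6}{43}} + \frac{12169}{28883} = - \frac{27498}{\frac{80}{43}} + \frac{12169}{28883} = \left(-27498\right) \frac{43}{80} + \frac{12169}{28883} = - \frac{591207}{40} + \frac{12169}{28883} = - \frac{17075345021}{1155320}$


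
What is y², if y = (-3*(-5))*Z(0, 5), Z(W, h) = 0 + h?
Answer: 5625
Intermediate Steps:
Z(W, h) = h
y = 75 (y = -3*(-5)*5 = 15*5 = 75)
y² = 75² = 5625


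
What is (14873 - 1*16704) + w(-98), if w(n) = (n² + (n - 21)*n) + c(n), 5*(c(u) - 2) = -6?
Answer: 97179/5 ≈ 19436.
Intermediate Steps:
c(u) = ⅘ (c(u) = 2 + (⅕)*(-6) = 2 - 6/5 = ⅘)
w(n) = ⅘ + n² + n*(-21 + n) (w(n) = (n² + (n - 21)*n) + ⅘ = (n² + (-21 + n)*n) + ⅘ = (n² + n*(-21 + n)) + ⅘ = ⅘ + n² + n*(-21 + n))
(14873 - 1*16704) + w(-98) = (14873 - 1*16704) + (⅘ - 21*(-98) + 2*(-98)²) = (14873 - 16704) + (⅘ + 2058 + 2*9604) = -1831 + (⅘ + 2058 + 19208) = -1831 + 106334/5 = 97179/5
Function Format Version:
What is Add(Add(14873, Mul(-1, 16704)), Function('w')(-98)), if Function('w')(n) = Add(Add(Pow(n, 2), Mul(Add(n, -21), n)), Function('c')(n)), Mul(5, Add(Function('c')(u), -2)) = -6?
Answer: Rational(97179, 5) ≈ 19436.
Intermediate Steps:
Function('c')(u) = Rational(4, 5) (Function('c')(u) = Add(2, Mul(Rational(1, 5), -6)) = Add(2, Rational(-6, 5)) = Rational(4, 5))
Function('w')(n) = Add(Rational(4, 5), Pow(n, 2), Mul(n, Add(-21, n))) (Function('w')(n) = Add(Add(Pow(n, 2), Mul(Add(n, -21), n)), Rational(4, 5)) = Add(Add(Pow(n, 2), Mul(Add(-21, n), n)), Rational(4, 5)) = Add(Add(Pow(n, 2), Mul(n, Add(-21, n))), Rational(4, 5)) = Add(Rational(4, 5), Pow(n, 2), Mul(n, Add(-21, n))))
Add(Add(14873, Mul(-1, 16704)), Function('w')(-98)) = Add(Add(14873, Mul(-1, 16704)), Add(Rational(4, 5), Mul(-21, -98), Mul(2, Pow(-98, 2)))) = Add(Add(14873, -16704), Add(Rational(4, 5), 2058, Mul(2, 9604))) = Add(-1831, Add(Rational(4, 5), 2058, 19208)) = Add(-1831, Rational(106334, 5)) = Rational(97179, 5)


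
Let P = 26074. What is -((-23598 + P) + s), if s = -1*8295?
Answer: 5819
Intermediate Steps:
s = -8295
-((-23598 + P) + s) = -((-23598 + 26074) - 8295) = -(2476 - 8295) = -1*(-5819) = 5819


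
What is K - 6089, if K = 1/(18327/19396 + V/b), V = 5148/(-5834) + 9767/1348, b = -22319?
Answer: -1223606702613822075/200988582510857 ≈ -6087.9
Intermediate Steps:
V = 25020587/3932116 (V = 5148*(-1/5834) + 9767*(1/1348) = -2574/2917 + 9767/1348 = 25020587/3932116 ≈ 6.3631)
K = 212776294786198/200988582510857 (K = 1/(18327/19396 + (25020587/3932116)/(-22319)) = 1/(18327*(1/19396) + (25020587/3932116)*(-1/22319)) = 1/(18327/19396 - 25020587/87760897004) = 1/(200988582510857/212776294786198) = 212776294786198/200988582510857 ≈ 1.0586)
K - 6089 = 212776294786198/200988582510857 - 6089 = -1223606702613822075/200988582510857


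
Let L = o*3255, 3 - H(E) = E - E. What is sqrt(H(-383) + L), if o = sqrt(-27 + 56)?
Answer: sqrt(3 + 3255*sqrt(29)) ≈ 132.41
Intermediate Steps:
H(E) = 3 (H(E) = 3 - (E - E) = 3 - 1*0 = 3 + 0 = 3)
o = sqrt(29) ≈ 5.3852
L = 3255*sqrt(29) (L = sqrt(29)*3255 = 3255*sqrt(29) ≈ 17529.)
sqrt(H(-383) + L) = sqrt(3 + 3255*sqrt(29))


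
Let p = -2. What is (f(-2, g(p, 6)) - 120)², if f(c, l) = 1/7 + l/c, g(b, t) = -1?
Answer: 2792241/196 ≈ 14246.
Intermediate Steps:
f(c, l) = ⅐ + l/c (f(c, l) = 1*(⅐) + l/c = ⅐ + l/c)
(f(-2, g(p, 6)) - 120)² = ((-1 + (⅐)*(-2))/(-2) - 120)² = (-(-1 - 2/7)/2 - 120)² = (-½*(-9/7) - 120)² = (9/14 - 120)² = (-1671/14)² = 2792241/196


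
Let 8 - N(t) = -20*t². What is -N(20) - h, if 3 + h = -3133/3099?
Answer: -24804362/3099 ≈ -8004.0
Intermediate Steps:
N(t) = 8 + 20*t² (N(t) = 8 - (-20)*t² = 8 + 20*t²)
h = -12430/3099 (h = -3 - 3133/3099 = -12430/3099 ≈ -4.0110)
-N(20) - h = -(8 + 20*20²) - 1*(-12430/3099) = -(8 + 20*400) + 12430/3099 = -(8 + 8000) + 12430/3099 = -1*8008 + 12430/3099 = -8008 + 12430/3099 = -24804362/3099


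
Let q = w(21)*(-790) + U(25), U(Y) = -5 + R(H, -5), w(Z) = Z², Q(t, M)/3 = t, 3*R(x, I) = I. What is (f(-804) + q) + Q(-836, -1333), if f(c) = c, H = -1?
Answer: -1055126/3 ≈ -3.5171e+5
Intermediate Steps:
R(x, I) = I/3
Q(t, M) = 3*t
U(Y) = -20/3 (U(Y) = -5 + (⅓)*(-5) = -5 - 5/3 = -20/3)
q = -1045190/3 (q = 21²*(-790) - 20/3 = 441*(-790) - 20/3 = -348390 - 20/3 = -1045190/3 ≈ -3.4840e+5)
(f(-804) + q) + Q(-836, -1333) = (-804 - 1045190/3) + 3*(-836) = -1047602/3 - 2508 = -1055126/3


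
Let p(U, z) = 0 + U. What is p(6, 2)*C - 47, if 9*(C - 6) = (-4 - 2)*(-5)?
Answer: 9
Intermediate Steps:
p(U, z) = U
C = 28/3 (C = 6 + ((-4 - 2)*(-5))/9 = 6 + (-6*(-5))/9 = 6 + (⅑)*30 = 6 + 10/3 = 28/3 ≈ 9.3333)
p(6, 2)*C - 47 = 6*(28/3) - 47 = 56 - 47 = 9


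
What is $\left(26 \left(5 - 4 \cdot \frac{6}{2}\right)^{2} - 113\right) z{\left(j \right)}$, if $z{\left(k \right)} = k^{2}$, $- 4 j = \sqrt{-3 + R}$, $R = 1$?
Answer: $- \frac{1161}{8} \approx -145.13$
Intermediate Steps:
$j = - \frac{i \sqrt{2}}{4}$ ($j = - \frac{\sqrt{-3 + 1}}{4} = - \frac{\sqrt{-2}}{4} = - \frac{i \sqrt{2}}{4} \approx - 0.35355 i$)
$\left(26 \left(5 - 4 \cdot \frac{6}{2}\right)^{2} - 113\right) z{\left(j \right)} = \left(26 \left(5 - 4 \cdot \frac{6}{2}\right)^{2} - 113\right) \left(- \frac{i \sqrt{2}}{4}\right)^{2} = \left(26 \left(5 - 4 \cdot 6 \cdot \frac{1}{2}\right)^{2} - 113\right) \left(- \frac{1}{8}\right) = \left(26 \left(5 - 12\right)^{2} - 113\right) \left(- \frac{1}{8}\right) = \left(26 \left(-7\right)^{2} - 113\right) \left(- \frac{1}{8}\right) = \left(26 \cdot 49 - 113\right) \left(- \frac{1}{8}\right) = \left(1274 - 113\right) \left(- \frac{1}{8}\right) = 1161 \left(- \frac{1}{8}\right) = - \frac{1161}{8}$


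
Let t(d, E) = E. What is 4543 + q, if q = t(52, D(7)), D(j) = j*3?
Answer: 4564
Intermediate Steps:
D(j) = 3*j
q = 21 (q = 3*7 = 21)
4543 + q = 4543 + 21 = 4564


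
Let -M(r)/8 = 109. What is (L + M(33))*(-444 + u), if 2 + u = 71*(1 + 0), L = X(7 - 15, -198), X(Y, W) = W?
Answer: 401250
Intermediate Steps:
M(r) = -872 (M(r) = -8*109 = -872)
L = -198
u = 69 (u = -2 + 71*(1 + 0) = -2 + 71*1 = -2 + 71 = 69)
(L + M(33))*(-444 + u) = (-198 - 872)*(-444 + 69) = -1070*(-375) = 401250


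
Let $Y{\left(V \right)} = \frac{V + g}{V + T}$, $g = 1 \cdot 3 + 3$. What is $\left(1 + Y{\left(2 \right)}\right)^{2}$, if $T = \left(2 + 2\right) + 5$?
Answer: $\frac{361}{121} \approx 2.9835$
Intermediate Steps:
$g = 6$ ($g = 3 + 3 = 6$)
$T = 9$ ($T = 4 + 5 = 9$)
$Y{\left(V \right)} = \frac{6 + V}{9 + V}$ ($Y{\left(V \right)} = \frac{V + 6}{V + 9} = \frac{6 + V}{9 + V}$)
$\left(1 + Y{\left(2 \right)}\right)^{2} = \left(1 + \frac{6 + 2}{9 + 2}\right)^{2} = \left(1 + \frac{1}{11} \cdot 8\right)^{2} = \left(1 + \frac{8}{11}\right)^{2} = \left(\frac{19}{11}\right)^{2} = \frac{361}{121}$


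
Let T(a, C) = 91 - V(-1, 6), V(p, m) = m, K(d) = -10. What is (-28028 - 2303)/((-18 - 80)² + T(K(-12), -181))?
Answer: -30331/9689 ≈ -3.1305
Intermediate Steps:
T(a, C) = 85 (T(a, C) = 91 - 1*6 = 91 - 6 = 85)
(-28028 - 2303)/((-18 - 80)² + T(K(-12), -181)) = (-28028 - 2303)/((-18 - 80)² + 85) = -30331/((-98)² + 85) = -30331/(9604 + 85) = -30331/9689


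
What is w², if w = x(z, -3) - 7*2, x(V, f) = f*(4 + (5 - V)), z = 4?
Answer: 841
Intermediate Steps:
x(V, f) = f*(9 - V)
w = -29 (w = -3*(9 - 1*4) - 7*2 = -3*(9 - 4) - 14 = -3*5 - 14 = -15 - 14 = -29)
w² = (-29)² = 841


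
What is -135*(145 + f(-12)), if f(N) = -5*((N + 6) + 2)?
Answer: -22275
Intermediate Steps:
f(N) = -40 - 5*N (f(N) = -5*((6 + N) + 2) = -5*(8 + N) = -(40 + 5*N) = -40 - 5*N)
-135*(145 + f(-12)) = -135*(145 + (-40 - 5*(-12))) = -135*(145 + (-40 + 60)) = -135*(145 + 20) = -135*165 = -22275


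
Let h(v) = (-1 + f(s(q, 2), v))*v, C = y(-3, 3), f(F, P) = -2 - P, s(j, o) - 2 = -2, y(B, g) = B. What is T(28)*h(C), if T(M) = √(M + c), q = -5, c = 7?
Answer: 0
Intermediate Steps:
s(j, o) = 0 (s(j, o) = 2 - 2 = 0)
C = -3
h(v) = v*(-3 - v) (h(v) = (-1 + (-2 - v))*v = (-3 - v)*v = v*(-3 - v))
T(M) = √(7 + M) (T(M) = √(M + 7) = √(7 + M))
T(28)*h(C) = √(7 + 28)*(-1*(-3)*(3 - 3)) = √35*(-1*(-3)*0) = √35*0 = 0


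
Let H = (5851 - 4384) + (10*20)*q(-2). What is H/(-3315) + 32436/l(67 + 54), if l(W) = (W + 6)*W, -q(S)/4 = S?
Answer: 60394751/50941605 ≈ 1.1856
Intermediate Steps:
q(S) = -4*S
l(W) = W*(6 + W) (l(W) = (6 + W)*W = W*(6 + W))
H = 3067 (H = (5851 - 4384) + (10*20)*(-4*(-2)) = 1467 + 200*8 = 1467 + 1600 = 3067)
H/(-3315) + 32436/l(67 + 54) = 3067/(-3315) + 32436/(((67 + 54)*(6 + (67 + 54)))) = 3067*(-1/3315) + 32436/((121*(6 + 121))) = -3067/3315 + 32436/((121*127)) = -3067/3315 + 32436/15367 = 60394751/50941605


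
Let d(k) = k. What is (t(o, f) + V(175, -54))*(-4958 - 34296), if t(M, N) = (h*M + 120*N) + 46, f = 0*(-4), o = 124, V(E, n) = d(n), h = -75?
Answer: 365376232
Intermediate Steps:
V(E, n) = n
f = 0
t(M, N) = 46 - 75*M + 120*N (t(M, N) = (-75*M + 120*N) + 46 = 46 - 75*M + 120*N)
(t(o, f) + V(175, -54))*(-4958 - 34296) = ((46 - 75*124 + 120*0) - 54)*(-4958 - 34296) = ((46 - 9300 + 0) - 54)*(-39254) = (-9254 - 54)*(-39254) = -9308*(-39254) = 365376232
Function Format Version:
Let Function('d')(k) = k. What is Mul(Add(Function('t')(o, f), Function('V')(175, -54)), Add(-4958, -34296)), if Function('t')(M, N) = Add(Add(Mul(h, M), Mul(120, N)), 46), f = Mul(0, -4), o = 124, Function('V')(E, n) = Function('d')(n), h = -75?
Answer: 365376232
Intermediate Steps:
Function('V')(E, n) = n
f = 0
Function('t')(M, N) = Add(46, Mul(-75, M), Mul(120, N)) (Function('t')(M, N) = Add(Add(Mul(-75, M), Mul(120, N)), 46) = Add(46, Mul(-75, M), Mul(120, N)))
Mul(Add(Function('t')(o, f), Function('V')(175, -54)), Add(-4958, -34296)) = Mul(Add(Add(46, Mul(-75, 124), Mul(120, 0)), -54), Add(-4958, -34296)) = Mul(Add(Add(46, -9300, 0), -54), -39254) = Mul(Add(-9254, -54), -39254) = Mul(-9308, -39254) = 365376232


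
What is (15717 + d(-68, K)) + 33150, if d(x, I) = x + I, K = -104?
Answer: 48695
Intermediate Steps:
d(x, I) = I + x
(15717 + d(-68, K)) + 33150 = (15717 + (-104 - 68)) + 33150 = (15717 - 172) + 33150 = 15545 + 33150 = 48695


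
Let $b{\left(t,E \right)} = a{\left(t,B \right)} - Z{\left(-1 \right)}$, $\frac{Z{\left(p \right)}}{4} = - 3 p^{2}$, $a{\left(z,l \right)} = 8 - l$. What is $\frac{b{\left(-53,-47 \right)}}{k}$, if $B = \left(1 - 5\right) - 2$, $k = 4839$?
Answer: $\frac{26}{4839} \approx 0.005373$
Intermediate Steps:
$B = -6$ ($B = -4 - 2 = -6$)
$Z{\left(p \right)} = - 12 p^{2}$ ($Z{\left(p \right)} = 4 \left(- 3 p^{2}\right) = - 12 p^{2}$)
$b{\left(t,E \right)} = 26$ ($b{\left(t,E \right)} = \left(8 - -6\right) - - 12 \left(-1\right)^{2} = \left(8 + 6\right) - \left(-12\right) 1 = 14 - -12 = 14 + 12 = 26$)
$\frac{b{\left(-53,-47 \right)}}{k} = \frac{26}{4839}$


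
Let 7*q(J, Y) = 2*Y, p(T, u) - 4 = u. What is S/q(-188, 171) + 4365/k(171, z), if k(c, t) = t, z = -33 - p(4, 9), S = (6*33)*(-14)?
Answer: -132523/874 ≈ -151.63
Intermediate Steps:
S = -2772 (S = 198*(-14) = -2772)
p(T, u) = 4 + u
z = -46 (z = -33 - (4 + 9) = -33 - 1*13 = -33 - 13 = -46)
q(J, Y) = 2*Y/7 (q(J, Y) = (2*Y)/7 = 2*Y/7)
S/q(-188, 171) + 4365/k(171, z) = -2772/((2/7)*171) + 4365/(-46) = -2772/342/7 + 4365*(-1/46) = -2772*7/342 - 4365/46 = -1078/19 - 4365/46 = -132523/874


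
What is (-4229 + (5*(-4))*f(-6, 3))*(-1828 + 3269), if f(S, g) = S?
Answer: -5921069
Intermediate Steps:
(-4229 + (5*(-4))*f(-6, 3))*(-1828 + 3269) = (-4229 + (5*(-4))*(-6))*(-1828 + 3269) = (-4229 - 20*(-6))*1441 = (-4229 + 120)*1441 = -4109*1441 = -5921069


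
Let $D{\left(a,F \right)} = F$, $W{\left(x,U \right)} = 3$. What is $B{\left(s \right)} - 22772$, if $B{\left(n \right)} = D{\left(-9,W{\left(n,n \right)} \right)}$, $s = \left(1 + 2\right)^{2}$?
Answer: $-22769$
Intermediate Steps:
$s = 9$ ($s = 3^{2} = 9$)
$B{\left(n \right)} = 3$
$B{\left(s \right)} - 22772 = 3 - 22772 = -22769$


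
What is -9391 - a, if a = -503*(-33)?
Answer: -25990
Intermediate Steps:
a = 16599
-9391 - a = -9391 - 1*16599 = -9391 - 16599 = -25990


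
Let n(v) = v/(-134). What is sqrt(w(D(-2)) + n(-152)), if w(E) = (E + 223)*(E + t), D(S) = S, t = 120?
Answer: sqrt(117069234)/67 ≈ 161.49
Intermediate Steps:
w(E) = (120 + E)*(223 + E) (w(E) = (E + 223)*(E + 120) = (223 + E)*(120 + E) = (120 + E)*(223 + E))
n(v) = -v/134 (n(v) = v*(-1/134) = -v/134)
sqrt(w(D(-2)) + n(-152)) = sqrt((26760 + (-2)**2 + 343*(-2)) - 1/134*(-152)) = sqrt((26760 + 4 - 686) + 76/67) = sqrt(26078 + 76/67) = sqrt(1747302/67) = sqrt(117069234)/67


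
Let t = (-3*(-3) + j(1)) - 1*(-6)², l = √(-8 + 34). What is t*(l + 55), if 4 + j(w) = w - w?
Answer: -1705 - 31*√26 ≈ -1863.1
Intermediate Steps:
j(w) = -4 (j(w) = -4 + (w - w) = -4 + 0 = -4)
l = √26 ≈ 5.0990
t = -31 (t = (-3*(-3) - 4) - 1*(-6)² = (9 - 4) - 1*36 = 5 - 36 = -31)
t*(l + 55) = -31*(√26 + 55) = -31*(55 + √26) = -1705 - 31*√26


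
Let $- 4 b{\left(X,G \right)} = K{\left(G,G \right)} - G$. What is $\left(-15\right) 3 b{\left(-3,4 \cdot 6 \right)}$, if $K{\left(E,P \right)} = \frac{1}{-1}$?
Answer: $- \frac{1125}{4} \approx -281.25$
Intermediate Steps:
$K{\left(E,P \right)} = -1$
$b{\left(X,G \right)} = \frac{1}{4} + \frac{G}{4}$ ($b{\left(X,G \right)} = - \frac{-1 - G}{4} = \frac{1}{4} + \frac{G}{4}$)
$\left(-15\right) 3 b{\left(-3,4 \cdot 6 \right)} = \left(-15\right) 3 \left(\frac{1}{4} + \frac{4 \cdot 6}{4}\right) = - 45 \left(\frac{1}{4} + \frac{1}{4} \cdot 24\right) = - 45 \left(\frac{1}{4} + 6\right) = \left(-45\right) \frac{25}{4} = - \frac{1125}{4}$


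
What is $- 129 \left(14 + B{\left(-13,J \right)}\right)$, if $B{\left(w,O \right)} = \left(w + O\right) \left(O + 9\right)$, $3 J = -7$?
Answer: $\frac{34142}{3} \approx 11381.0$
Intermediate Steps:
$J = - \frac{7}{3}$ ($J = \frac{1}{3} \left(-7\right) = - \frac{7}{3} \approx -2.3333$)
$B{\left(w,O \right)} = \left(9 + O\right) \left(O + w\right)$ ($B{\left(w,O \right)} = \left(O + w\right) \left(9 + O\right) = \left(9 + O\right) \left(O + w\right)$)
$- 129 \left(14 + B{\left(-13,J \right)}\right) = - 129 \left(14 + \left(\left(- \frac{7}{3}\right)^{2} + 9 \left(- \frac{7}{3}\right) + 9 \left(-13\right) - - \frac{91}{3}\right)\right) = - 129 \left(14 + \left(\frac{49}{9} - 21 - 117 + \frac{91}{3}\right)\right) = - 129 \left(14 - \frac{920}{9}\right) = \left(-129\right) \left(- \frac{794}{9}\right) = \frac{34142}{3}$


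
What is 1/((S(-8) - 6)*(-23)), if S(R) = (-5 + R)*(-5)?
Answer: -1/1357 ≈ -0.00073692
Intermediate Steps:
S(R) = 25 - 5*R
1/((S(-8) - 6)*(-23)) = 1/(((25 - 5*(-8)) - 6)*(-23)) = 1/(((25 + 40) - 6)*(-23)) = 1/((65 - 6)*(-23)) = 1/(59*(-23)) = 1/(-1357) = -1/1357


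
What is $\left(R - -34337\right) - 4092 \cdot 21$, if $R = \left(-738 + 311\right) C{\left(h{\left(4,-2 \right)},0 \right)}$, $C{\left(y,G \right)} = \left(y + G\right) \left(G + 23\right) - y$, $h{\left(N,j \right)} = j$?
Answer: $-32807$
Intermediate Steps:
$C{\left(y,G \right)} = - y + \left(23 + G\right) \left(G + y\right)$ ($C{\left(y,G \right)} = \left(G + y\right) \left(23 + G\right) - y = \left(23 + G\right) \left(G + y\right) - y = - y + \left(23 + G\right) \left(G + y\right)$)
$R = 18788$ ($R = \left(-738 + 311\right) \left(0^{2} + 22 \left(-2\right) + 23 \cdot 0 + 0 \left(-2\right)\right) = - 427 \left(0 - 44 + 0 + 0\right) = \left(-427\right) \left(-44\right) = 18788$)
$\left(R - -34337\right) - 4092 \cdot 21 = \left(18788 - -34337\right) - 4092 \cdot 21 = \left(18788 + \left(-349 + 34686\right)\right) - 85932 = \left(18788 + 34337\right) - 85932 = 53125 - 85932 = -32807$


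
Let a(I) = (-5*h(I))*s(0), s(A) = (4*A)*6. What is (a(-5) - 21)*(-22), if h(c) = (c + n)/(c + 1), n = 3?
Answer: 462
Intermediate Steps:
h(c) = (3 + c)/(1 + c) (h(c) = (c + 3)/(c + 1) = (3 + c)/(1 + c))
s(A) = 24*A
a(I) = 0 (a(I) = (-5*(3 + I)/(1 + I))*(24*0) = -5*(3 + I)/(1 + I)*0 = 0)
(a(-5) - 21)*(-22) = (0 - 21)*(-22) = -21*(-22) = 462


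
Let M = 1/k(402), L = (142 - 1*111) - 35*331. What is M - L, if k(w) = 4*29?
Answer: 1340265/116 ≈ 11554.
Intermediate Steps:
k(w) = 116
L = -11554 (L = (142 - 111) - 11585 = 31 - 11585 = -11554)
M = 1/116 ≈ 0.0086207
M - L = 1/116 - 1*(-11554) = 1/116 + 11554 = 1340265/116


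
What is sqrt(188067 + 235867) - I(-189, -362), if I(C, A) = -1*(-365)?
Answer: -365 + sqrt(423934) ≈ 286.10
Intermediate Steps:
I(C, A) = 365
sqrt(188067 + 235867) - I(-189, -362) = sqrt(188067 + 235867) - 1*365 = sqrt(423934) - 365 = -365 + sqrt(423934)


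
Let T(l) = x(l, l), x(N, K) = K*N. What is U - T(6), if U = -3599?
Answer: -3635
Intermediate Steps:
T(l) = l² (T(l) = l*l = l²)
U - T(6) = -3599 - 1*6² = -3599 - 1*36 = -3599 - 36 = -3635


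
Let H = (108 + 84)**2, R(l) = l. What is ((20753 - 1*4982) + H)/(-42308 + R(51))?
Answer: -52635/42257 ≈ -1.2456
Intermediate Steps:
H = 36864 (H = 192**2 = 36864)
((20753 - 1*4982) + H)/(-42308 + R(51)) = ((20753 - 1*4982) + 36864)/(-42308 + 51) = ((20753 - 4982) + 36864)/(-42257) = (15771 + 36864)*(-1/42257) = 52635*(-1/42257) = -52635/42257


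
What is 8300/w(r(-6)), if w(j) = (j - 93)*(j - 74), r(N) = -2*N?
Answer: 4150/2511 ≈ 1.6527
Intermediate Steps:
w(j) = (-93 + j)*(-74 + j)
8300/w(r(-6)) = 8300/(6882 + (-2*(-6))² - (-334)*(-6)) = 8300/(6882 + 12² - 167*12) = 8300/(6882 + 144 - 2004) = 8300/5022 = 8300*(1/5022) = 4150/2511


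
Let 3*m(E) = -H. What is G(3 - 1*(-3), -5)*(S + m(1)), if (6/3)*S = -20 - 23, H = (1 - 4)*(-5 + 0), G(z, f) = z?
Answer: -159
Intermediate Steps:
H = 15 (H = -3*(-5) = 15)
m(E) = -5 (m(E) = (-1*15)/3 = (⅓)*(-15) = -5)
S = -43/2 (S = (-20 - 23)/2 = (½)*(-43) = -43/2 ≈ -21.500)
G(3 - 1*(-3), -5)*(S + m(1)) = (3 - 1*(-3))*(-43/2 - 5) = (3 + 3)*(-53/2) = 6*(-53/2) = -159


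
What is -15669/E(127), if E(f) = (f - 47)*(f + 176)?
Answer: -5223/8080 ≈ -0.64641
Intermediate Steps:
E(f) = (-47 + f)*(176 + f)
-15669/E(127) = -15669/(-8272 + 127² + 129*127) = -15669/(-8272 + 16129 + 16383) = -15669/24240 = -15669*1/24240 = -5223/8080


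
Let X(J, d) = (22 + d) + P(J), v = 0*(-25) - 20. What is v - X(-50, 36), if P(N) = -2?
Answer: -76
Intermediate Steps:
v = -20 (v = 0 - 20 = -20)
X(J, d) = 20 + d (X(J, d) = (22 + d) - 2 = 20 + d)
v - X(-50, 36) = -20 - (20 + 36) = -20 - 1*56 = -20 - 56 = -76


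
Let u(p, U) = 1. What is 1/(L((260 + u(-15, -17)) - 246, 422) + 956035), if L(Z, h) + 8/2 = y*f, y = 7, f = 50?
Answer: 1/956381 ≈ 1.0456e-6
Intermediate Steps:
L(Z, h) = 346 (L(Z, h) = -4 + 7*50 = -4 + 350 = 346)
1/(L((260 + u(-15, -17)) - 246, 422) + 956035) = 1/(346 + 956035) = 1/956381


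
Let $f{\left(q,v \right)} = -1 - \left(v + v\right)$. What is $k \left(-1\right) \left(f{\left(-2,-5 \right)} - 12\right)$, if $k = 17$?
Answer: $51$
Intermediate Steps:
$f{\left(q,v \right)} = -1 - 2 v$
$k \left(-1\right) \left(f{\left(-2,-5 \right)} - 12\right) = 17 \left(-1\right) \left(\left(-1 - -10\right) - 12\right) = - 17 \left(\left(-1 + 10\right) - 12\right) = - 17 \left(9 - 12\right) = \left(-17\right) \left(-3\right) = 51$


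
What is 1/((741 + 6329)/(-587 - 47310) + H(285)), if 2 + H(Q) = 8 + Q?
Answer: 47897/13930957 ≈ 0.0034382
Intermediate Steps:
H(Q) = 6 + Q (H(Q) = -2 + (8 + Q) = 6 + Q)
1/((741 + 6329)/(-587 - 47310) + H(285)) = 1/((741 + 6329)/(-587 - 47310) + (6 + 285)) = 1/(7070/(-47897) + 291) = 1/(7070*(-1/47897) + 291) = 1/(-7070/47897 + 291) = 1/(13930957/47897) = 47897/13930957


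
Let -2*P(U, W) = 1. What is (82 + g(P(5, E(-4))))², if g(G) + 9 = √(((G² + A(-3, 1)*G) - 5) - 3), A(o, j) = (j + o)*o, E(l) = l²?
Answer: (146 + I*√43)²/4 ≈ 5318.3 + 478.69*I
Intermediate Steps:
A(o, j) = o*(j + o)
P(U, W) = -½ (P(U, W) = -½*1 = -½)
g(G) = -9 + √(-8 + G² + 6*G) (g(G) = -9 + √(((G² + (-3*(1 - 3))*G) - 5) - 3) = -9 + √(((G² + (-3*(-2))*G) - 5) - 3) = -9 + √(((G² + 6*G) - 5) - 3) = -9 + √((-5 + G² + 6*G) - 3) = -9 + √(-8 + G² + 6*G))
(82 + g(P(5, E(-4))))² = (82 + (-9 + √(-8 + (-½)² + 6*(-½))))² = (82 + (-9 + √(-8 + ¼ - 3)))² = (82 + (-9 + √(-43/4)))² = (82 + (-9 + I*√43/2))² = (73 + I*√43/2)²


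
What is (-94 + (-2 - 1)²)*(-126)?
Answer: 10710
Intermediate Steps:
(-94 + (-2 - 1)²)*(-126) = (-94 + (-3)²)*(-126) = (-94 + 9)*(-126) = -85*(-126) = 10710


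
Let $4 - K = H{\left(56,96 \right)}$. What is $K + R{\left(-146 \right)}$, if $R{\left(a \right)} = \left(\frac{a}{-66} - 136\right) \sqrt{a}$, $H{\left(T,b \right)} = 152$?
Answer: $-148 - \frac{4415 i \sqrt{146}}{33} \approx -148.0 - 1616.6 i$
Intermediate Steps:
$K = -148$ ($K = 4 - 152 = -148$)
$R{\left(a \right)} = \sqrt{a} \left(-136 - \frac{a}{66}\right)$ ($R{\left(a \right)} = \left(- \frac{a}{66} - 136\right) \sqrt{a} = \left(-136 - \frac{a}{66}\right) \sqrt{a} = \sqrt{a} \left(-136 - \frac{a}{66}\right)$)
$K + R{\left(-146 \right)} = -148 + \frac{\sqrt{-146} \left(-8976 - -146\right)}{66} = -148 + \frac{i \sqrt{146} \left(-8976 + 146\right)}{66} = -148 + \frac{1}{66} i \sqrt{146} \left(-8830\right) = -148 - \frac{4415 i \sqrt{146}}{33}$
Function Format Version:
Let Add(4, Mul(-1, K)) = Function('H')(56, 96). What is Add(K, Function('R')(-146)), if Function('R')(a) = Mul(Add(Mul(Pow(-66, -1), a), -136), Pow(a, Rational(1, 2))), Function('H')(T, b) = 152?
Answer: Add(-148, Mul(Rational(-4415, 33), I, Pow(146, Rational(1, 2)))) ≈ Add(-148.00, Mul(-1616.6, I))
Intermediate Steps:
K = -148 (K = Add(4, Mul(-1, 152)) = Add(4, -152) = -148)
Function('R')(a) = Mul(Pow(a, Rational(1, 2)), Add(-136, Mul(Rational(-1, 66), a))) (Function('R')(a) = Mul(Add(Mul(Rational(-1, 66), a), -136), Pow(a, Rational(1, 2))) = Mul(Add(-136, Mul(Rational(-1, 66), a)), Pow(a, Rational(1, 2))) = Mul(Pow(a, Rational(1, 2)), Add(-136, Mul(Rational(-1, 66), a))))
Add(K, Function('R')(-146)) = Add(-148, Mul(Rational(1, 66), Pow(-146, Rational(1, 2)), Add(-8976, Mul(-1, -146)))) = Add(-148, Mul(Rational(1, 66), Mul(I, Pow(146, Rational(1, 2))), Add(-8976, 146))) = Add(-148, Mul(Rational(1, 66), Mul(I, Pow(146, Rational(1, 2))), -8830)) = Add(-148, Mul(Rational(-4415, 33), I, Pow(146, Rational(1, 2))))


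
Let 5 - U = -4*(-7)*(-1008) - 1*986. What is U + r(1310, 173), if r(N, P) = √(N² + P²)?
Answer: 29215 + √1746029 ≈ 30536.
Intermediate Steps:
U = 29215 (U = 5 - (-4*(-7)*(-1008) - 1*986) = 5 - (28*(-1008) - 986) = 5 - (-28224 - 986) = 5 - 1*(-29210) = 5 + 29210 = 29215)
U + r(1310, 173) = 29215 + √(1310² + 173²) = 29215 + √(1716100 + 29929) = 29215 + √1746029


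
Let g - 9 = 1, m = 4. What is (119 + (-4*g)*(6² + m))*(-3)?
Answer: 4443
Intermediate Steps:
g = 10 (g = 9 + 1 = 10)
(119 + (-4*g)*(6² + m))*(-3) = (119 + (-4*10)*(6² + 4))*(-3) = (119 - 40*(36 + 4))*(-3) = (119 - 40*40)*(-3) = (119 - 1600)*(-3) = -1481*(-3) = 4443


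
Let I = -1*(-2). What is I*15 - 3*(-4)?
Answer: 42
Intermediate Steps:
I = 2
I*15 - 3*(-4) = 2*15 - 3*(-4) = 30 + 12 = 42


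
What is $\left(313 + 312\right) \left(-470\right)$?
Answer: $-293750$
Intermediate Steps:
$\left(313 + 312\right) \left(-470\right) = 625 \left(-470\right) = -293750$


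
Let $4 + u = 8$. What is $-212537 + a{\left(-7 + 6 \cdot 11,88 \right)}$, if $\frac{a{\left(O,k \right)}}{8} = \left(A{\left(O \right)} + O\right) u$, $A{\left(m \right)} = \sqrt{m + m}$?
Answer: $-210649 + 32 \sqrt{118} \approx -2.103 \cdot 10^{5}$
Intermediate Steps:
$A{\left(m \right)} = \sqrt{2} \sqrt{m}$ ($A{\left(m \right)} = \sqrt{2 m} = \sqrt{2} \sqrt{m}$)
$u = 4$ ($u = -4 + 8 = 4$)
$a{\left(O,k \right)} = 32 O + 32 \sqrt{2} \sqrt{O}$ ($a{\left(O,k \right)} = 8 \left(\sqrt{2} \sqrt{O} + O\right) 4 = 8 \left(O + \sqrt{2} \sqrt{O}\right) 4 = 8 \left(4 O + 4 \sqrt{2} \sqrt{O}\right) = 32 O + 32 \sqrt{2} \sqrt{O}$)
$-212537 + a{\left(-7 + 6 \cdot 11,88 \right)} = -212537 + \left(32 \left(-7 + 6 \cdot 11\right) + 32 \sqrt{2} \sqrt{-7 + 6 \cdot 11}\right) = -212537 + \left(32 \left(-7 + 66\right) + 32 \sqrt{2} \sqrt{-7 + 66}\right) = -212537 + \left(32 \cdot 59 + 32 \sqrt{2} \sqrt{59}\right) = -212537 + \left(1888 + 32 \sqrt{118}\right) = -210649 + 32 \sqrt{118}$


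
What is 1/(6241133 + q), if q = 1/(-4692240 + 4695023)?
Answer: 2783/17369073140 ≈ 1.6023e-7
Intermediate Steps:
q = 1/2783 ≈ 0.00035932
1/(6241133 + q) = 1/(6241133 + 1/2783) = 1/(17369073140/2783) = 2783/17369073140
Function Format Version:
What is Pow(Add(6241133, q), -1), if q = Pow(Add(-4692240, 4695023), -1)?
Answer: Rational(2783, 17369073140) ≈ 1.6023e-7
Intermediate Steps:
q = Rational(1, 2783) (q = Pow(2783, -1) = Rational(1, 2783) ≈ 0.00035932)
Pow(Add(6241133, q), -1) = Pow(Add(6241133, Rational(1, 2783)), -1) = Pow(Rational(17369073140, 2783), -1) = Rational(2783, 17369073140)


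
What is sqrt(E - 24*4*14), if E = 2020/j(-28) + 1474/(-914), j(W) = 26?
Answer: I*sqrt(44751859815)/5941 ≈ 35.608*I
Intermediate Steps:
E = 451989/5941 (E = 2020/26 + 1474/(-914) = 2020*(1/26) + 1474*(-1/914) = 1010/13 - 737/457 = 451989/5941 ≈ 76.080)
sqrt(E - 24*4*14) = sqrt(451989/5941 - 24*4*14) = sqrt(451989/5941 - 6*16*14) = sqrt(451989/5941 - 96*14) = sqrt(451989/5941 - 1344) = sqrt(-7532715/5941) = I*sqrt(44751859815)/5941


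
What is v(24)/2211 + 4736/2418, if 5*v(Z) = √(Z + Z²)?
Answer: 2368/1209 + 2*√6/2211 ≈ 1.9609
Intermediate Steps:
v(Z) = √(Z + Z²)/5
v(24)/2211 + 4736/2418 = (√(24*(1 + 24))/5)/2211 + 4736/2418 = (√(24*25)/5)*(1/2211) + 4736*(1/2418) = (√600/5)*(1/2211) + 2368/1209 = ((10*√6)/5)*(1/2211) + 2368/1209 = (2*√6)*(1/2211) + 2368/1209 = 2*√6/2211 + 2368/1209 = 2368/1209 + 2*√6/2211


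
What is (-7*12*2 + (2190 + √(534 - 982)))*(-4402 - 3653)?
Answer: -16287210 - 64440*I*√7 ≈ -1.6287e+7 - 1.7049e+5*I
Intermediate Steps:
(-7*12*2 + (2190 + √(534 - 982)))*(-4402 - 3653) = (-84*2 + (2190 + √(-448)))*(-8055) = (-168 + (2190 + 8*I*√7))*(-8055) = (2022 + 8*I*√7)*(-8055) = -16287210 - 64440*I*√7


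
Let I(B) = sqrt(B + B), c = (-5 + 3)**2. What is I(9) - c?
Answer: -4 + 3*sqrt(2) ≈ 0.24264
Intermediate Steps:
c = 4 (c = (-2)**2 = 4)
I(B) = sqrt(2)*sqrt(B) (I(B) = sqrt(2*B) = sqrt(2)*sqrt(B))
I(9) - c = sqrt(2)*sqrt(9) - 1*4 = sqrt(2)*3 - 4 = 3*sqrt(2) - 4 = -4 + 3*sqrt(2)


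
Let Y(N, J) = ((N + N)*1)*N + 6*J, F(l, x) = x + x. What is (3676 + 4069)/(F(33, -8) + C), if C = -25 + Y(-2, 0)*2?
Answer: -1549/5 ≈ -309.80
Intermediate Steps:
F(l, x) = 2*x
Y(N, J) = 2*N**2 + 6*J (Y(N, J) = ((2*N)*1)*N + 6*J = (2*N)*N + 6*J = 2*N**2 + 6*J)
C = -9 (C = -25 + (2*(-2)**2 + 6*0)*2 = -25 + (2*4 + 0)*2 = -25 + (8 + 0)*2 = -25 + 8*2 = -25 + 16 = -9)
(3676 + 4069)/(F(33, -8) + C) = (3676 + 4069)/(2*(-8) - 9) = 7745/(-16 - 9) = 7745/(-25) = 7745*(-1/25) = -1549/5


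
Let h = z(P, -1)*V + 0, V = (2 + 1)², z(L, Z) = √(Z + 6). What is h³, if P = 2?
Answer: 3645*√5 ≈ 8150.5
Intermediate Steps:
z(L, Z) = √(6 + Z)
V = 9 (V = 3² = 9)
h = 9*√5 (h = √(6 - 1)*9 + 0 = √5*9 + 0 = 9*√5 + 0 = 9*√5 ≈ 20.125)
h³ = (9*√5)³ = 3645*√5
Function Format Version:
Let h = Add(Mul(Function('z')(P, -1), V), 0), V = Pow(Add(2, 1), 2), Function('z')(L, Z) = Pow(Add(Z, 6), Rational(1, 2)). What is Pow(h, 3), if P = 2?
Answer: Mul(3645, Pow(5, Rational(1, 2))) ≈ 8150.5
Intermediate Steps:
Function('z')(L, Z) = Pow(Add(6, Z), Rational(1, 2))
V = 9 (V = Pow(3, 2) = 9)
h = Mul(9, Pow(5, Rational(1, 2))) (h = Add(Mul(Pow(Add(6, -1), Rational(1, 2)), 9), 0) = Add(Mul(Pow(5, Rational(1, 2)), 9), 0) = Add(Mul(9, Pow(5, Rational(1, 2))), 0) = Mul(9, Pow(5, Rational(1, 2))) ≈ 20.125)
Pow(h, 3) = Pow(Mul(9, Pow(5, Rational(1, 2))), 3) = Mul(3645, Pow(5, Rational(1, 2)))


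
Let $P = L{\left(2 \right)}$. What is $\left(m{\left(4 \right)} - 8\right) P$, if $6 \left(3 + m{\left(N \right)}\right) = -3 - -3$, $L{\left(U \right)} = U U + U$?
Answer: $-66$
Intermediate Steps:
$L{\left(U \right)} = U + U^{2}$ ($L{\left(U \right)} = U^{2} + U = U + U^{2}$)
$P = 6$ ($P = 2 \left(1 + 2\right) = 2 \cdot 3 = 6$)
$m{\left(N \right)} = -3$ ($m{\left(N \right)} = -3 + \frac{-3 - -3}{6} = -3 + \frac{-3 + 3}{6} = -3 + \frac{1}{6} \cdot 0 = -3 + 0 = -3$)
$\left(m{\left(4 \right)} - 8\right) P = \left(-3 - 8\right) 6 = \left(-11\right) 6 = -66$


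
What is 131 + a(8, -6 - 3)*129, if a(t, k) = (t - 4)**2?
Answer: 2195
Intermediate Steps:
a(t, k) = (-4 + t)**2
131 + a(8, -6 - 3)*129 = 131 + (-4 + 8)**2*129 = 131 + 4**2*129 = 131 + 16*129 = 131 + 2064 = 2195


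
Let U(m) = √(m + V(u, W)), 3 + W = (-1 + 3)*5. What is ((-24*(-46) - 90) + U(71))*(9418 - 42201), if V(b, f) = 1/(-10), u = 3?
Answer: -33241962 - 32783*√7090/10 ≈ -3.3518e+7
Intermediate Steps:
W = 7 (W = -3 + (-1 + 3)*5 = -3 + 2*5 = -3 + 10 = 7)
V(b, f) = -⅒
U(m) = √(-⅒ + m) (U(m) = √(m - ⅒) = √(-⅒ + m))
((-24*(-46) - 90) + U(71))*(9418 - 42201) = ((-24*(-46) - 90) + √(-10 + 100*71)/10)*(9418 - 42201) = ((1104 - 90) + √(-10 + 7100)/10)*(-32783) = (1014 + √7090/10)*(-32783) = -33241962 - 32783*√7090/10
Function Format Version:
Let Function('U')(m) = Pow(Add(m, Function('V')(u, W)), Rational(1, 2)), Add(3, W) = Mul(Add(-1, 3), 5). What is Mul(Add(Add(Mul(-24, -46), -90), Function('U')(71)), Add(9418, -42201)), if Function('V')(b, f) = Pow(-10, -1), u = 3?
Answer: Add(-33241962, Mul(Rational(-32783, 10), Pow(7090, Rational(1, 2)))) ≈ -3.3518e+7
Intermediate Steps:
W = 7 (W = Add(-3, Mul(Add(-1, 3), 5)) = Add(-3, Mul(2, 5)) = Add(-3, 10) = 7)
Function('V')(b, f) = Rational(-1, 10)
Function('U')(m) = Pow(Add(Rational(-1, 10), m), Rational(1, 2)) (Function('U')(m) = Pow(Add(m, Rational(-1, 10)), Rational(1, 2)) = Pow(Add(Rational(-1, 10), m), Rational(1, 2)))
Mul(Add(Add(Mul(-24, -46), -90), Function('U')(71)), Add(9418, -42201)) = Mul(Add(Add(Mul(-24, -46), -90), Mul(Rational(1, 10), Pow(Add(-10, Mul(100, 71)), Rational(1, 2)))), Add(9418, -42201)) = Mul(Add(Add(1104, -90), Mul(Rational(1, 10), Pow(Add(-10, 7100), Rational(1, 2)))), -32783) = Mul(Add(1014, Mul(Rational(1, 10), Pow(7090, Rational(1, 2)))), -32783) = Add(-33241962, Mul(Rational(-32783, 10), Pow(7090, Rational(1, 2))))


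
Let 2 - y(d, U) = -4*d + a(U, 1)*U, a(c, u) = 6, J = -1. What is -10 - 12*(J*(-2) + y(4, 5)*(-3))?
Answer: -466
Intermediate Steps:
y(d, U) = 2 - 6*U + 4*d (y(d, U) = 2 - (-4*d + 6*U) = 2 + (-6*U + 4*d) = 2 - 6*U + 4*d)
-10 - 12*(J*(-2) + y(4, 5)*(-3)) = -10 - 12*(-1*(-2) + (2 - 6*5 + 4*4)*(-3)) = -10 - 12*(2 + (2 - 30 + 16)*(-3)) = -10 - 12*(2 - 12*(-3)) = -10 - 12*(2 + 36) = -10 - 12*38 = -10 - 456 = -466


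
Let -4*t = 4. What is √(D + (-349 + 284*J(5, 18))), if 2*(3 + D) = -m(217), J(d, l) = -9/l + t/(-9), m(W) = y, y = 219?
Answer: I*√20590/6 ≈ 23.915*I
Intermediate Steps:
m(W) = 219
t = -1 (t = -¼*4 = -1)
J(d, l) = ⅑ - 9/l (J(d, l) = -9/l - 1/(-9) = -9/l - 1*(-⅑) = -9/l + ⅑ = ⅑ - 9/l)
D = -225/2 (D = -3 + (-1*219)/2 = -3 + (½)*(-219) = -3 - 219/2 = -225/2 ≈ -112.50)
√(D + (-349 + 284*J(5, 18))) = √(-225/2 + (-349 + 284*((⅑)*(-81 + 18)/18))) = √(-225/2 + (-349 + 284*((⅑)*(1/18)*(-63)))) = √(-225/2 + (-349 + 284*(-7/18))) = √(-225/2 + (-349 - 994/9)) = √(-225/2 - 4135/9) = √(-10295/18) = I*√20590/6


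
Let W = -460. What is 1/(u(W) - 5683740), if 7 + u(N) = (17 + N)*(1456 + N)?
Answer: -1/6124975 ≈ -1.6327e-7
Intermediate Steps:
u(N) = -7 + (17 + N)*(1456 + N)
1/(u(W) - 5683740) = 1/((24745 + (-460)² + 1473*(-460)) - 5683740) = 1/((24745 + 211600 - 677580) - 5683740) = 1/(-441235 - 5683740) = 1/(-6124975) = -1/6124975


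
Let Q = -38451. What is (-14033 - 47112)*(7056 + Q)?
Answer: 1919647275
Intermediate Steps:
(-14033 - 47112)*(7056 + Q) = (-14033 - 47112)*(7056 - 38451) = -61145*(-31395) = 1919647275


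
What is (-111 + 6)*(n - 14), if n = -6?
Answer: 2100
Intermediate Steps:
(-111 + 6)*(n - 14) = (-111 + 6)*(-6 - 14) = -105*(-20) = 2100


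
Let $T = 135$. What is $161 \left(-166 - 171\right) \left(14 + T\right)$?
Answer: $-8084293$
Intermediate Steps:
$161 \left(-166 - 171\right) \left(14 + T\right) = 161 \left(-166 - 171\right) \left(14 + 135\right) = 161 \left(\left(-337\right) 149\right) = 161 \left(-50213\right) = -8084293$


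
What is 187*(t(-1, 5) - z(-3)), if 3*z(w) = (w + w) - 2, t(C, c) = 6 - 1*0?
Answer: 4862/3 ≈ 1620.7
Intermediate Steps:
t(C, c) = 6 (t(C, c) = 6 + 0 = 6)
z(w) = -⅔ + 2*w/3 (z(w) = ((w + w) - 2)/3 = (2*w - 2)/3 = (-2 + 2*w)/3 = -⅔ + 2*w/3)
187*(t(-1, 5) - z(-3)) = 187*(6 - (-⅔ + (⅔)*(-3))) = 187*(6 - (-⅔ - 2)) = 187*(6 - 1*(-8/3)) = 187*(6 + 8/3) = 187*(26/3) = 4862/3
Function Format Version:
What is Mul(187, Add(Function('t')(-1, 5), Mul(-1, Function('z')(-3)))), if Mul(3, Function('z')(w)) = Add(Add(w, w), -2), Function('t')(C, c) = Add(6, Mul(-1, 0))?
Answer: Rational(4862, 3) ≈ 1620.7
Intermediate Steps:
Function('t')(C, c) = 6 (Function('t')(C, c) = Add(6, 0) = 6)
Function('z')(w) = Add(Rational(-2, 3), Mul(Rational(2, 3), w)) (Function('z')(w) = Mul(Rational(1, 3), Add(Add(w, w), -2)) = Mul(Rational(1, 3), Add(Mul(2, w), -2)) = Mul(Rational(1, 3), Add(-2, Mul(2, w))) = Add(Rational(-2, 3), Mul(Rational(2, 3), w)))
Mul(187, Add(Function('t')(-1, 5), Mul(-1, Function('z')(-3)))) = Mul(187, Add(6, Mul(-1, Add(Rational(-2, 3), Mul(Rational(2, 3), -3))))) = Mul(187, Add(6, Mul(-1, Add(Rational(-2, 3), -2)))) = Mul(187, Add(6, Mul(-1, Rational(-8, 3)))) = Mul(187, Add(6, Rational(8, 3))) = Mul(187, Rational(26, 3)) = Rational(4862, 3)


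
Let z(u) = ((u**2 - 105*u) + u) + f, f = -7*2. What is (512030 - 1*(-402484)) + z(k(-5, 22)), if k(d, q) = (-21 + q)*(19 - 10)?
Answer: 913645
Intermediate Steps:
f = -14
k(d, q) = -189 + 9*q (k(d, q) = (-21 + q)*9 = -189 + 9*q)
z(u) = -14 + u**2 - 104*u (z(u) = ((u**2 - 105*u) + u) - 14 = (u**2 - 104*u) - 14 = -14 + u**2 - 104*u)
(512030 - 1*(-402484)) + z(k(-5, 22)) = (512030 - 1*(-402484)) + (-14 + (-189 + 9*22)**2 - 104*(-189 + 9*22)) = (512030 + 402484) + (-14 + (-189 + 198)**2 - 104*(-189 + 198)) = 914514 + (-14 + 9**2 - 104*9) = 914514 + (-14 + 81 - 936) = 914514 - 869 = 913645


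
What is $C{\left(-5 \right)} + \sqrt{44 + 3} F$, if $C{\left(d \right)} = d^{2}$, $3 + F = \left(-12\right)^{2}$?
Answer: $25 + 141 \sqrt{47} \approx 991.65$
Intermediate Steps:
$F = 141$ ($F = -3 + \left(-12\right)^{2} = -3 + 144 = 141$)
$C{\left(-5 \right)} + \sqrt{44 + 3} F = \left(-5\right)^{2} + \sqrt{44 + 3} \cdot 141 = 25 + \sqrt{47} \cdot 141 = 25 + 141 \sqrt{47}$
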